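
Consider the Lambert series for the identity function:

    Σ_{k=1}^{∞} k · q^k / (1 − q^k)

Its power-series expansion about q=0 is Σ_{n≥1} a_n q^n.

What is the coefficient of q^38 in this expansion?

a_38 = 60

n=38: 1·38 2·19 19·2 38·1  f→[1+2+19+38]=60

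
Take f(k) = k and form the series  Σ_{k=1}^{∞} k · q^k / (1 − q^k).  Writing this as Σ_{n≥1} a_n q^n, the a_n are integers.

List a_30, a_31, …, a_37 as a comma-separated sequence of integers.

q^30  k|30↦f(k): 1:1 2:2 3:3 5:5 6:6 10:10 15:15 30:30  a_30=72
d|31:{1,31}  Σf=1+31=32
n=32: 32·1 16·2 8·4 4·8 2·16 1·32  f→[32+16+8+4+2+1]=63
q^33  k|33↦f(k): 33:33 11:11 3:3 1:1  a_33=48
n=34: 34·1 17·2 2·17 1·34  f→[34+17+2+1]=54
[q^35] f(35)=35,f(7)=7,f(5)=5,f(1)=1 ⇒ 48
q^36  k|36↦f(k): 1:1 2:2 3:3 4:4 6:6 9:9 12:12 18:18 36:36  a_36=91
d|37:{1,37}  Σf=1+37=38

72, 32, 63, 48, 54, 48, 91, 38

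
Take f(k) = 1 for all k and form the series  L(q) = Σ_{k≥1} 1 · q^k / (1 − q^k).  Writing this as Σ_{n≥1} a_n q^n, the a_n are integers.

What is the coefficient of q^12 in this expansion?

d|12:{12,6,4,3,2,1}  Σf=1+1+1+1+1+1=6

a_12 = 6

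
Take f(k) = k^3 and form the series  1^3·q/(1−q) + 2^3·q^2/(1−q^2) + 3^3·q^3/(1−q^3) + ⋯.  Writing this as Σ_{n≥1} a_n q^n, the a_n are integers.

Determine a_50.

a_50 = 141759

[q^50] f(1)=1,f(2)=8,f(5)=125,f(10)=1000,f(25)=15625,f(50)=125000 ⇒ 141759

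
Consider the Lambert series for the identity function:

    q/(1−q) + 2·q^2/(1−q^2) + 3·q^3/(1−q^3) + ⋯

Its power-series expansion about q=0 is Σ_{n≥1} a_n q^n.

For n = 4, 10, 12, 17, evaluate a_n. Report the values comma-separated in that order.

7, 18, 28, 18

n=4: 1·4 2·2 4·1  f→[1+2+4]=7
q^10  k|10↦f(k): 10:10 5:5 2:2 1:1  a_10=18
[q^12] f(12)=12,f(6)=6,f(4)=4,f(3)=3,f(2)=2,f(1)=1 ⇒ 28
[q^17] f(17)=17,f(1)=1 ⇒ 18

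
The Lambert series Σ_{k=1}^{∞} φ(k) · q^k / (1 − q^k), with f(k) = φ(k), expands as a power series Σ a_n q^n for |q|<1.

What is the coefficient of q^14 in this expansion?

n=14: 1·14 2·7 7·2 14·1  φ→[1+1+6+6]=14

a_14 = 14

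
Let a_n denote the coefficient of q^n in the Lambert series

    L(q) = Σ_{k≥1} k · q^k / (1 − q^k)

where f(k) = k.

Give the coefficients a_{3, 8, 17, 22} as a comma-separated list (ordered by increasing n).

4, 15, 18, 36

q^3  k|3↦f(k): 1:1 3:3  a_3=4
n=8: 8·1 4·2 2·4 1·8  f→[8+4+2+1]=15
[q^17] f(1)=1,f(17)=17 ⇒ 18
q^22  k|22↦f(k): 22:22 11:11 2:2 1:1  a_22=36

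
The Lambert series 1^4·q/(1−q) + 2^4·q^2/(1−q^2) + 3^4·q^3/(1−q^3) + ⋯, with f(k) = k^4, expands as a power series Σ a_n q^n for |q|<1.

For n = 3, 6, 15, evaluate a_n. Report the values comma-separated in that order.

d|3:{1,3}  Σf=1+81=82
d|6:{1,2,3,6}  Σf=1+16+81+1296=1394
n=15: 1·15 3·5 5·3 15·1  f→[1+81+625+50625]=51332

82, 1394, 51332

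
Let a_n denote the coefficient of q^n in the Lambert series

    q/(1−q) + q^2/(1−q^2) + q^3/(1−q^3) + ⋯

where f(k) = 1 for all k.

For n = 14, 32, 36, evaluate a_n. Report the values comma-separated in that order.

n=14: 1·14 2·7 7·2 14·1  f→[1+1+1+1]=4
n=32: 32·1 16·2 8·4 4·8 2·16 1·32  f→[1+1+1+1+1+1]=6
q^36  k|36↦f(k): 1:1 2:1 3:1 4:1 6:1 9:1 12:1 18:1 36:1  a_36=9

4, 6, 9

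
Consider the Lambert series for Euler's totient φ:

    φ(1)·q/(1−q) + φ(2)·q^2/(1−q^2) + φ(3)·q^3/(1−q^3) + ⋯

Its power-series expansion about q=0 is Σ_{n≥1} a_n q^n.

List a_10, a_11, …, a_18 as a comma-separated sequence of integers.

n=10: 10·1 5·2 2·5 1·10  φ→[4+4+1+1]=10
[q^11] φ(11)=10,φ(1)=1 ⇒ 11
d|12:{1,2,3,4,6,12}  Σφ=1+1+2+2+2+4=12
n=13: 13·1 1·13  φ→[12+1]=13
d|14:{1,2,7,14}  Σφ=1+1+6+6=14
[q^15] φ(1)=1,φ(3)=2,φ(5)=4,φ(15)=8 ⇒ 15
d|16:{1,2,4,8,16}  Σφ=1+1+2+4+8=16
q^17  k|17↦φ(k): 17:16 1:1  a_17=17
d|18:{1,2,3,6,9,18}  Σφ=1+1+2+2+6+6=18

10, 11, 12, 13, 14, 15, 16, 17, 18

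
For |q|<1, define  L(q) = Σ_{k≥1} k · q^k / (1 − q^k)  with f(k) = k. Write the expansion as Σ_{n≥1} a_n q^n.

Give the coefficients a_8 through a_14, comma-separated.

15, 13, 18, 12, 28, 14, 24

n=8: 8·1 4·2 2·4 1·8  f→[8+4+2+1]=15
q^9  k|9↦f(k): 9:9 3:3 1:1  a_9=13
d|10:{1,2,5,10}  Σf=1+2+5+10=18
n=11: 11·1 1·11  f→[11+1]=12
n=12: 12·1 6·2 4·3 3·4 2·6 1·12  f→[12+6+4+3+2+1]=28
d|13:{1,13}  Σf=1+13=14
d|14:{14,7,2,1}  Σf=14+7+2+1=24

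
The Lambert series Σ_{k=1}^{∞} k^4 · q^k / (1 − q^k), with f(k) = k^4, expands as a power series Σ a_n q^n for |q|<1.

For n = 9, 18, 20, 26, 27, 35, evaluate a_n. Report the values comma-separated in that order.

d|9:{9,3,1}  Σf=6561+81+1=6643
[q^18] f(18)=104976,f(9)=6561,f(6)=1296,f(3)=81,f(2)=16,f(1)=1 ⇒ 112931
d|20:{1,2,4,5,10,20}  Σf=1+16+256+625+10000+160000=170898
d|26:{1,2,13,26}  Σf=1+16+28561+456976=485554
n=27: 27·1 9·3 3·9 1·27  f→[531441+6561+81+1]=538084
q^35  k|35↦f(k): 1:1 5:625 7:2401 35:1500625  a_35=1503652

6643, 112931, 170898, 485554, 538084, 1503652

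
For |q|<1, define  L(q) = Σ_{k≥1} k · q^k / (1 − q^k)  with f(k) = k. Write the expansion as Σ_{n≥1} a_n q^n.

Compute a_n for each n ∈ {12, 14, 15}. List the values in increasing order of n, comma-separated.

d|12:{1,2,3,4,6,12}  Σf=1+2+3+4+6+12=28
q^14  k|14↦f(k): 1:1 2:2 7:7 14:14  a_14=24
q^15  k|15↦f(k): 15:15 5:5 3:3 1:1  a_15=24

28, 24, 24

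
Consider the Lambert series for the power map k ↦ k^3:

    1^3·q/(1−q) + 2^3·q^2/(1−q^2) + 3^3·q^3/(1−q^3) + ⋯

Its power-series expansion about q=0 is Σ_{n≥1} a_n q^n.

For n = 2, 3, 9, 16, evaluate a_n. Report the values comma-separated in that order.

n=2: 2·1 1·2  f→[8+1]=9
[q^3] f(3)=27,f(1)=1 ⇒ 28
d|9:{9,3,1}  Σf=729+27+1=757
[q^16] f(16)=4096,f(8)=512,f(4)=64,f(2)=8,f(1)=1 ⇒ 4681

9, 28, 757, 4681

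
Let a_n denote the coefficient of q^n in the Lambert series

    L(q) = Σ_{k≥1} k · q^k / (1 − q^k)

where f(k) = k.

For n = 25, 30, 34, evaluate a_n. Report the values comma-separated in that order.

31, 72, 54

q^25  k|25↦f(k): 25:25 5:5 1:1  a_25=31
d|30:{30,15,10,6,5,3,2,1}  Σf=30+15+10+6+5+3+2+1=72
q^34  k|34↦f(k): 34:34 17:17 2:2 1:1  a_34=54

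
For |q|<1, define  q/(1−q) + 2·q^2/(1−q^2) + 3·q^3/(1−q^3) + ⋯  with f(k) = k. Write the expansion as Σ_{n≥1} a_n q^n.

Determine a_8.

a_8 = 15

[q^8] f(8)=8,f(4)=4,f(2)=2,f(1)=1 ⇒ 15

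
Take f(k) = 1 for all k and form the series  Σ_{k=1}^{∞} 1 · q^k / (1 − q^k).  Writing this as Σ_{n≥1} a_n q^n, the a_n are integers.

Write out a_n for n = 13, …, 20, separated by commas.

2, 4, 4, 5, 2, 6, 2, 6

n=13: 1·13 13·1  f→[1+1]=2
[q^14] f(14)=1,f(7)=1,f(2)=1,f(1)=1 ⇒ 4
d|15:{1,3,5,15}  Σf=1+1+1+1=4
d|16:{1,2,4,8,16}  Σf=1+1+1+1+1=5
d|17:{17,1}  Σf=1+1=2
d|18:{18,9,6,3,2,1}  Σf=1+1+1+1+1+1=6
d|19:{19,1}  Σf=1+1=2
[q^20] f(1)=1,f(2)=1,f(4)=1,f(5)=1,f(10)=1,f(20)=1 ⇒ 6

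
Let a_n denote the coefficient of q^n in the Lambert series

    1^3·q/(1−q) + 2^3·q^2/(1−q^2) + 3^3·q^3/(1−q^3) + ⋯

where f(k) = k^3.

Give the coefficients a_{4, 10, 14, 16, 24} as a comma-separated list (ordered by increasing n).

73, 1134, 3096, 4681, 16380

d|4:{1,2,4}  Σf=1+8+64=73
d|10:{1,2,5,10}  Σf=1+8+125+1000=1134
d|14:{14,7,2,1}  Σf=2744+343+8+1=3096
q^16  k|16↦f(k): 16:4096 8:512 4:64 2:8 1:1  a_16=4681
n=24: 24·1 12·2 8·3 6·4 4·6 3·8 2·12 1·24  f→[13824+1728+512+216+64+27+8+1]=16380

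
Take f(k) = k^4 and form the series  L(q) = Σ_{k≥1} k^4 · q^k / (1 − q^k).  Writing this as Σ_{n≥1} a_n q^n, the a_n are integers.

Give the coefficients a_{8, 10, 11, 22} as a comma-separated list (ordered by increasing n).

4369, 10642, 14642, 248914

q^8  k|8↦f(k): 8:4096 4:256 2:16 1:1  a_8=4369
d|10:{1,2,5,10}  Σf=1+16+625+10000=10642
d|11:{1,11}  Σf=1+14641=14642
q^22  k|22↦f(k): 22:234256 11:14641 2:16 1:1  a_22=248914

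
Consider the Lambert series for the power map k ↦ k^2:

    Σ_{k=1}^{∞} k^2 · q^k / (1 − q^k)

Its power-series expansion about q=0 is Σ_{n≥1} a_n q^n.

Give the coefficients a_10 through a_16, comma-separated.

q^10  k|10↦f(k): 1:1 2:4 5:25 10:100  a_10=130
d|11:{11,1}  Σf=121+1=122
d|12:{12,6,4,3,2,1}  Σf=144+36+16+9+4+1=210
d|13:{13,1}  Σf=169+1=170
n=14: 14·1 7·2 2·7 1·14  f→[196+49+4+1]=250
n=15: 15·1 5·3 3·5 1·15  f→[225+25+9+1]=260
d|16:{16,8,4,2,1}  Σf=256+64+16+4+1=341

130, 122, 210, 170, 250, 260, 341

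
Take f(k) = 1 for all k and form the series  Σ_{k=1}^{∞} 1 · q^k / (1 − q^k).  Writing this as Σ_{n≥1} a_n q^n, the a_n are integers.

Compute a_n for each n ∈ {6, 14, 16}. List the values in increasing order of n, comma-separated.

4, 4, 5

q^6  k|6↦f(k): 6:1 3:1 2:1 1:1  a_6=4
d|14:{14,7,2,1}  Σf=1+1+1+1=4
[q^16] f(16)=1,f(8)=1,f(4)=1,f(2)=1,f(1)=1 ⇒ 5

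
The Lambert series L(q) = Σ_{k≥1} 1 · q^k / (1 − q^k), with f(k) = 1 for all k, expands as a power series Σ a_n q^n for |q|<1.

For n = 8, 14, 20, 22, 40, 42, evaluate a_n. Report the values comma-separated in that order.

n=8: 8·1 4·2 2·4 1·8  f→[1+1+1+1]=4
d|14:{14,7,2,1}  Σf=1+1+1+1=4
[q^20] f(1)=1,f(2)=1,f(4)=1,f(5)=1,f(10)=1,f(20)=1 ⇒ 6
q^22  k|22↦f(k): 1:1 2:1 11:1 22:1  a_22=4
n=40: 40·1 20·2 10·4 8·5 5·8 4·10 2·20 1·40  f→[1+1+1+1+1+1+1+1]=8
[q^42] f(42)=1,f(21)=1,f(14)=1,f(7)=1,f(6)=1,f(3)=1,f(2)=1,f(1)=1 ⇒ 8

4, 4, 6, 4, 8, 8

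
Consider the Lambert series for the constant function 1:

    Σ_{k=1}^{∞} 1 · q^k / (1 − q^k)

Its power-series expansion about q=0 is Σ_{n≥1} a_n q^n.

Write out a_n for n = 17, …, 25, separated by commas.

[q^17] f(17)=1,f(1)=1 ⇒ 2
[q^18] f(1)=1,f(2)=1,f(3)=1,f(6)=1,f(9)=1,f(18)=1 ⇒ 6
n=19: 19·1 1·19  f→[1+1]=2
n=20: 20·1 10·2 5·4 4·5 2·10 1·20  f→[1+1+1+1+1+1]=6
d|21:{21,7,3,1}  Σf=1+1+1+1=4
q^22  k|22↦f(k): 1:1 2:1 11:1 22:1  a_22=4
[q^23] f(1)=1,f(23)=1 ⇒ 2
q^24  k|24↦f(k): 24:1 12:1 8:1 6:1 4:1 3:1 2:1 1:1  a_24=8
[q^25] f(25)=1,f(5)=1,f(1)=1 ⇒ 3

2, 6, 2, 6, 4, 4, 2, 8, 3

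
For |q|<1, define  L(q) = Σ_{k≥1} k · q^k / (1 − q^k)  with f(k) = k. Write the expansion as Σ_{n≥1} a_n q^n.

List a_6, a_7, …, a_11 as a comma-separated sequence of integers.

[q^6] f(1)=1,f(2)=2,f(3)=3,f(6)=6 ⇒ 12
[q^7] f(7)=7,f(1)=1 ⇒ 8
[q^8] f(1)=1,f(2)=2,f(4)=4,f(8)=8 ⇒ 15
q^9  k|9↦f(k): 9:9 3:3 1:1  a_9=13
[q^10] f(1)=1,f(2)=2,f(5)=5,f(10)=10 ⇒ 18
q^11  k|11↦f(k): 1:1 11:11  a_11=12

12, 8, 15, 13, 18, 12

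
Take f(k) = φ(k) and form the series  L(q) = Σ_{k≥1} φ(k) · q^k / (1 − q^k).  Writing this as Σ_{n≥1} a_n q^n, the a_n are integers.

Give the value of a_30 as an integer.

q^30  k|30↦φ(k): 30:8 15:8 10:4 6:2 5:4 3:2 2:1 1:1  a_30=30

a_30 = 30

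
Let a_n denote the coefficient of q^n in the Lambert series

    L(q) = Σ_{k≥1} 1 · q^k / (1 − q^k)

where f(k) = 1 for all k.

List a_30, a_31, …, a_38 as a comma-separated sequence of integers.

[q^30] f(30)=1,f(15)=1,f(10)=1,f(6)=1,f(5)=1,f(3)=1,f(2)=1,f(1)=1 ⇒ 8
d|31:{31,1}  Σf=1+1=2
q^32  k|32↦f(k): 1:1 2:1 4:1 8:1 16:1 32:1  a_32=6
[q^33] f(33)=1,f(11)=1,f(3)=1,f(1)=1 ⇒ 4
n=34: 34·1 17·2 2·17 1·34  f→[1+1+1+1]=4
q^35  k|35↦f(k): 1:1 5:1 7:1 35:1  a_35=4
n=36: 36·1 18·2 12·3 9·4 6·6 4·9 3·12 2·18 1·36  f→[1+1+1+1+1+1+1+1+1]=9
d|37:{1,37}  Σf=1+1=2
[q^38] f(1)=1,f(2)=1,f(19)=1,f(38)=1 ⇒ 4

8, 2, 6, 4, 4, 4, 9, 2, 4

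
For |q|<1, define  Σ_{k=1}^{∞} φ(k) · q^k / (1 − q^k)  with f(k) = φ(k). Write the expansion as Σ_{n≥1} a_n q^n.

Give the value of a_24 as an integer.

q^24  k|24↦φ(k): 1:1 2:1 3:2 4:2 6:2 8:4 12:4 24:8  a_24=24

a_24 = 24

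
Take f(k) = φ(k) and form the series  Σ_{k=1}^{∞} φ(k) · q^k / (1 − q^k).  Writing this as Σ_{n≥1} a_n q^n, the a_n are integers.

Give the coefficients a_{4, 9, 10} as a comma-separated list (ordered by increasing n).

[q^4] φ(4)=2,φ(2)=1,φ(1)=1 ⇒ 4
q^9  k|9↦φ(k): 9:6 3:2 1:1  a_9=9
[q^10] φ(1)=1,φ(2)=1,φ(5)=4,φ(10)=4 ⇒ 10

4, 9, 10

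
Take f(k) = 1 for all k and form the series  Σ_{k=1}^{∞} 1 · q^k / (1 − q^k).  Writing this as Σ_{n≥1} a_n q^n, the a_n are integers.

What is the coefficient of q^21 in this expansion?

n=21: 21·1 7·3 3·7 1·21  f→[1+1+1+1]=4

a_21 = 4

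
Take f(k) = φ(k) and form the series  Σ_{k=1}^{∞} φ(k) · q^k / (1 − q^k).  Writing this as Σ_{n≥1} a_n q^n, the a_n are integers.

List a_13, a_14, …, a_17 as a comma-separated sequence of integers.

[q^13] φ(1)=1,φ(13)=12 ⇒ 13
q^14  k|14↦φ(k): 1:1 2:1 7:6 14:6  a_14=14
[q^15] φ(15)=8,φ(5)=4,φ(3)=2,φ(1)=1 ⇒ 15
d|16:{16,8,4,2,1}  Σφ=8+4+2+1+1=16
q^17  k|17↦φ(k): 17:16 1:1  a_17=17

13, 14, 15, 16, 17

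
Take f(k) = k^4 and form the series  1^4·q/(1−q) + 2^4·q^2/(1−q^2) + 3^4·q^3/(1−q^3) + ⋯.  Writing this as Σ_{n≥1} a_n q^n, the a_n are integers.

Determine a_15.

a_15 = 51332

n=15: 15·1 5·3 3·5 1·15  f→[50625+625+81+1]=51332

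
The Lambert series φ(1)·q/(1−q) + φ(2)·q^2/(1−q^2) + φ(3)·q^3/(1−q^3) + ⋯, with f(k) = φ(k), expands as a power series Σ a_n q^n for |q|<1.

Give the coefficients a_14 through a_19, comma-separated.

n=14: 14·1 7·2 2·7 1·14  φ→[6+6+1+1]=14
n=15: 15·1 5·3 3·5 1·15  φ→[8+4+2+1]=15
n=16: 1·16 2·8 4·4 8·2 16·1  φ→[1+1+2+4+8]=16
n=17: 1·17 17·1  φ→[1+16]=17
d|18:{1,2,3,6,9,18}  Σφ=1+1+2+2+6+6=18
[q^19] φ(19)=18,φ(1)=1 ⇒ 19

14, 15, 16, 17, 18, 19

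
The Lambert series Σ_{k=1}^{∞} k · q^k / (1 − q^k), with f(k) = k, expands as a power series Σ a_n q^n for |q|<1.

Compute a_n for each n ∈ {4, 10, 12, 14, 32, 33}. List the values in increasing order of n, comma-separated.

7, 18, 28, 24, 63, 48

q^4  k|4↦f(k): 4:4 2:2 1:1  a_4=7
q^10  k|10↦f(k): 10:10 5:5 2:2 1:1  a_10=18
n=12: 12·1 6·2 4·3 3·4 2·6 1·12  f→[12+6+4+3+2+1]=28
n=14: 1·14 2·7 7·2 14·1  f→[1+2+7+14]=24
q^32  k|32↦f(k): 32:32 16:16 8:8 4:4 2:2 1:1  a_32=63
[q^33] f(1)=1,f(3)=3,f(11)=11,f(33)=33 ⇒ 48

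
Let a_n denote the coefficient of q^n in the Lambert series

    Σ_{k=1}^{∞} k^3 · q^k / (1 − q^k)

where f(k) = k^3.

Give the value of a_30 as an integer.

a_30 = 31752

q^30  k|30↦f(k): 30:27000 15:3375 10:1000 6:216 5:125 3:27 2:8 1:1  a_30=31752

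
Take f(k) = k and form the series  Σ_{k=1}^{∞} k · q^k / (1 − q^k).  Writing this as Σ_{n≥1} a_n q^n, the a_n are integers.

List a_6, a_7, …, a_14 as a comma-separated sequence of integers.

[q^6] f(6)=6,f(3)=3,f(2)=2,f(1)=1 ⇒ 12
d|7:{1,7}  Σf=1+7=8
d|8:{8,4,2,1}  Σf=8+4+2+1=15
n=9: 1·9 3·3 9·1  f→[1+3+9]=13
d|10:{1,2,5,10}  Σf=1+2+5+10=18
n=11: 1·11 11·1  f→[1+11]=12
n=12: 1·12 2·6 3·4 4·3 6·2 12·1  f→[1+2+3+4+6+12]=28
d|13:{1,13}  Σf=1+13=14
q^14  k|14↦f(k): 1:1 2:2 7:7 14:14  a_14=24

12, 8, 15, 13, 18, 12, 28, 14, 24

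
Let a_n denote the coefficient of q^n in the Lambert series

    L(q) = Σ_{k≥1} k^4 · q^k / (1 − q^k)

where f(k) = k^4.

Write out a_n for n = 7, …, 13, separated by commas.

2402, 4369, 6643, 10642, 14642, 22386, 28562

[q^7] f(7)=2401,f(1)=1 ⇒ 2402
[q^8] f(1)=1,f(2)=16,f(4)=256,f(8)=4096 ⇒ 4369
[q^9] f(9)=6561,f(3)=81,f(1)=1 ⇒ 6643
q^10  k|10↦f(k): 1:1 2:16 5:625 10:10000  a_10=10642
d|11:{11,1}  Σf=14641+1=14642
[q^12] f(12)=20736,f(6)=1296,f(4)=256,f(3)=81,f(2)=16,f(1)=1 ⇒ 22386
d|13:{13,1}  Σf=28561+1=28562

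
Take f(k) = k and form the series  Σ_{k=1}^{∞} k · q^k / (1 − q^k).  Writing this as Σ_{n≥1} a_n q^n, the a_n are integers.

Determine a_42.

a_42 = 96

d|42:{1,2,3,6,7,14,21,42}  Σf=1+2+3+6+7+14+21+42=96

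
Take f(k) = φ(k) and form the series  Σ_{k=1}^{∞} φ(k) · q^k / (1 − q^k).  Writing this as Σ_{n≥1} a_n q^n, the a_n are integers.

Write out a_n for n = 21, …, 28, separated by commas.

q^21  k|21↦φ(k): 21:12 7:6 3:2 1:1  a_21=21
q^22  k|22↦φ(k): 1:1 2:1 11:10 22:10  a_22=22
q^23  k|23↦φ(k): 1:1 23:22  a_23=23
q^24  k|24↦φ(k): 1:1 2:1 3:2 4:2 6:2 8:4 12:4 24:8  a_24=24
d|25:{25,5,1}  Σφ=20+4+1=25
d|26:{1,2,13,26}  Σφ=1+1+12+12=26
[q^27] φ(1)=1,φ(3)=2,φ(9)=6,φ(27)=18 ⇒ 27
q^28  k|28↦φ(k): 28:12 14:6 7:6 4:2 2:1 1:1  a_28=28

21, 22, 23, 24, 25, 26, 27, 28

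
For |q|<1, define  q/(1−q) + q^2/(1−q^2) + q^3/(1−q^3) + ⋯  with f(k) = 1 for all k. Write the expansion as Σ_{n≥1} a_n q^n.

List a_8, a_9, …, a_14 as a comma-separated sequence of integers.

4, 3, 4, 2, 6, 2, 4

d|8:{8,4,2,1}  Σf=1+1+1+1=4
n=9: 1·9 3·3 9·1  f→[1+1+1]=3
[q^10] f(1)=1,f(2)=1,f(5)=1,f(10)=1 ⇒ 4
n=11: 11·1 1·11  f→[1+1]=2
n=12: 1·12 2·6 3·4 4·3 6·2 12·1  f→[1+1+1+1+1+1]=6
d|13:{1,13}  Σf=1+1=2
q^14  k|14↦f(k): 1:1 2:1 7:1 14:1  a_14=4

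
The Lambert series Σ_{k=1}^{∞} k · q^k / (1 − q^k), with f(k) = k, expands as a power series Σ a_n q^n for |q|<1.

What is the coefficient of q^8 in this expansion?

a_8 = 15

d|8:{8,4,2,1}  Σf=8+4+2+1=15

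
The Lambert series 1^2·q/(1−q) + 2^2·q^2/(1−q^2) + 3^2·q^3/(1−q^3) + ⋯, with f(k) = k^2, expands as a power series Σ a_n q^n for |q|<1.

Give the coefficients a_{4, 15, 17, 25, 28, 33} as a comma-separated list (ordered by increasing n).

n=4: 4·1 2·2 1·4  f→[16+4+1]=21
d|15:{1,3,5,15}  Σf=1+9+25+225=260
[q^17] f(17)=289,f(1)=1 ⇒ 290
n=25: 1·25 5·5 25·1  f→[1+25+625]=651
n=28: 28·1 14·2 7·4 4·7 2·14 1·28  f→[784+196+49+16+4+1]=1050
[q^33] f(33)=1089,f(11)=121,f(3)=9,f(1)=1 ⇒ 1220

21, 260, 290, 651, 1050, 1220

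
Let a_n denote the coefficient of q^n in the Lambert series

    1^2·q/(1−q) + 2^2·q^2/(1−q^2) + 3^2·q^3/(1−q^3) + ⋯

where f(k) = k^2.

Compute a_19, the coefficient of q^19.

d|19:{1,19}  Σf=1+361=362

a_19 = 362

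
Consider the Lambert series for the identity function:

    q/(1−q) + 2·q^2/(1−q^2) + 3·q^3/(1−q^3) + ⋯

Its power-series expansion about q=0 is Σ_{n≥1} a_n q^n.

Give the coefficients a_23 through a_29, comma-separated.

24, 60, 31, 42, 40, 56, 30

[q^23] f(1)=1,f(23)=23 ⇒ 24
q^24  k|24↦f(k): 24:24 12:12 8:8 6:6 4:4 3:3 2:2 1:1  a_24=60
q^25  k|25↦f(k): 1:1 5:5 25:25  a_25=31
[q^26] f(1)=1,f(2)=2,f(13)=13,f(26)=26 ⇒ 42
[q^27] f(1)=1,f(3)=3,f(9)=9,f(27)=27 ⇒ 40
[q^28] f(28)=28,f(14)=14,f(7)=7,f(4)=4,f(2)=2,f(1)=1 ⇒ 56
n=29: 1·29 29·1  f→[1+29]=30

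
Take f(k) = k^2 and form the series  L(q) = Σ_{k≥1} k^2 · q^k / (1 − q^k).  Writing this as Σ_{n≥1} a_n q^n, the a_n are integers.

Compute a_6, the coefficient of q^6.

a_6 = 50

[q^6] f(1)=1,f(2)=4,f(3)=9,f(6)=36 ⇒ 50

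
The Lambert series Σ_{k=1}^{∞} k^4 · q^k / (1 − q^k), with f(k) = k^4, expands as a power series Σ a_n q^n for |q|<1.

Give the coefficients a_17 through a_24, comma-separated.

83522, 112931, 130322, 170898, 196964, 248914, 279842, 358258

[q^17] f(1)=1,f(17)=83521 ⇒ 83522
d|18:{18,9,6,3,2,1}  Σf=104976+6561+1296+81+16+1=112931
[q^19] f(19)=130321,f(1)=1 ⇒ 130322
n=20: 20·1 10·2 5·4 4·5 2·10 1·20  f→[160000+10000+625+256+16+1]=170898
n=21: 21·1 7·3 3·7 1·21  f→[194481+2401+81+1]=196964
[q^22] f(1)=1,f(2)=16,f(11)=14641,f(22)=234256 ⇒ 248914
n=23: 23·1 1·23  f→[279841+1]=279842
[q^24] f(24)=331776,f(12)=20736,f(8)=4096,f(6)=1296,f(4)=256,f(3)=81,f(2)=16,f(1)=1 ⇒ 358258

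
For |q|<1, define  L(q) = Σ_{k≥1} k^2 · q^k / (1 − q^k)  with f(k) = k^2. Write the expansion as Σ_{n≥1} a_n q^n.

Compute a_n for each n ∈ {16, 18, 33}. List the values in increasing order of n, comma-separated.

n=16: 16·1 8·2 4·4 2·8 1·16  f→[256+64+16+4+1]=341
q^18  k|18↦f(k): 18:324 9:81 6:36 3:9 2:4 1:1  a_18=455
q^33  k|33↦f(k): 1:1 3:9 11:121 33:1089  a_33=1220

341, 455, 1220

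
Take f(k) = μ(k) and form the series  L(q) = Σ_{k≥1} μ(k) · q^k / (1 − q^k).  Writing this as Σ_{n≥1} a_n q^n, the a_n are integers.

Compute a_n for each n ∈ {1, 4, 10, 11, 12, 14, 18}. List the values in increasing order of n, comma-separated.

1, 0, 0, 0, 0, 0, 0

[q^1] μ(1)=1 ⇒ 1
n=4: 4·1 2·2 1·4  μ→[0+(-1)+1]=0
q^10  k|10↦μ(k): 1:1 2:-1 5:-1 10:1  a_10=0
[q^11] μ(1)=1,μ(11)=-1 ⇒ 0
[q^12] μ(12)=0,μ(6)=1,μ(4)=0,μ(3)=-1,μ(2)=-1,μ(1)=1 ⇒ 0
n=14: 1·14 2·7 7·2 14·1  μ→[1+(-1)+(-1)+1]=0
n=18: 1·18 2·9 3·6 6·3 9·2 18·1  μ→[1+(-1)+(-1)+1+0+0]=0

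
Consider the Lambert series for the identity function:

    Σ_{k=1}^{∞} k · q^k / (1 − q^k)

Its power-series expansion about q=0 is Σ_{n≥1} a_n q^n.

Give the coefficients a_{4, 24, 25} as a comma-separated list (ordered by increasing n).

7, 60, 31

d|4:{1,2,4}  Σf=1+2+4=7
q^24  k|24↦f(k): 1:1 2:2 3:3 4:4 6:6 8:8 12:12 24:24  a_24=60
[q^25] f(25)=25,f(5)=5,f(1)=1 ⇒ 31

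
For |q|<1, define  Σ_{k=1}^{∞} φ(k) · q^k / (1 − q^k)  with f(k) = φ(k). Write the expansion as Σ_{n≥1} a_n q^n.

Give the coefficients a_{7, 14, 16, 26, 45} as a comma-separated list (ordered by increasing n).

d|7:{7,1}  Σφ=6+1=7
d|14:{14,7,2,1}  Σφ=6+6+1+1=14
d|16:{1,2,4,8,16}  Σφ=1+1+2+4+8=16
[q^26] φ(26)=12,φ(13)=12,φ(2)=1,φ(1)=1 ⇒ 26
[q^45] φ(1)=1,φ(3)=2,φ(5)=4,φ(9)=6,φ(15)=8,φ(45)=24 ⇒ 45

7, 14, 16, 26, 45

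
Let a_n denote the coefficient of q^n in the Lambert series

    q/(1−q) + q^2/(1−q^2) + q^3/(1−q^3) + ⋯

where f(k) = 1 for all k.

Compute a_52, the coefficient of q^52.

d|52:{52,26,13,4,2,1}  Σf=1+1+1+1+1+1=6

a_52 = 6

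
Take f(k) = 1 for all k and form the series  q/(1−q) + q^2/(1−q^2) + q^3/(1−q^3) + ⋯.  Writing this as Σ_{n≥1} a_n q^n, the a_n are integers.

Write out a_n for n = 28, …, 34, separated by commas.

6, 2, 8, 2, 6, 4, 4

n=28: 1·28 2·14 4·7 7·4 14·2 28·1  f→[1+1+1+1+1+1]=6
d|29:{29,1}  Σf=1+1=2
q^30  k|30↦f(k): 30:1 15:1 10:1 6:1 5:1 3:1 2:1 1:1  a_30=8
[q^31] f(31)=1,f(1)=1 ⇒ 2
q^32  k|32↦f(k): 1:1 2:1 4:1 8:1 16:1 32:1  a_32=6
d|33:{33,11,3,1}  Σf=1+1+1+1=4
q^34  k|34↦f(k): 34:1 17:1 2:1 1:1  a_34=4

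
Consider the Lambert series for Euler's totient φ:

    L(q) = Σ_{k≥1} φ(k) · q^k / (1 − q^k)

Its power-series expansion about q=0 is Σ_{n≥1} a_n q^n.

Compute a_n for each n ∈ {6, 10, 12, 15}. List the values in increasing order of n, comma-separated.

n=6: 6·1 3·2 2·3 1·6  φ→[2+2+1+1]=6
d|10:{1,2,5,10}  Σφ=1+1+4+4=10
d|12:{12,6,4,3,2,1}  Σφ=4+2+2+2+1+1=12
d|15:{15,5,3,1}  Σφ=8+4+2+1=15

6, 10, 12, 15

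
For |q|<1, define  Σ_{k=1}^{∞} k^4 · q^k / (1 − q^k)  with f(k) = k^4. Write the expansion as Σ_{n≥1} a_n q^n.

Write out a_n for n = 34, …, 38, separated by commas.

1419874, 1503652, 1813539, 1874162, 2215474

[q^34] f(34)=1336336,f(17)=83521,f(2)=16,f(1)=1 ⇒ 1419874
n=35: 1·35 5·7 7·5 35·1  f→[1+625+2401+1500625]=1503652
[q^36] f(1)=1,f(2)=16,f(3)=81,f(4)=256,f(6)=1296,f(9)=6561,f(12)=20736,f(18)=104976,f(36)=1679616 ⇒ 1813539
n=37: 37·1 1·37  f→[1874161+1]=1874162
q^38  k|38↦f(k): 1:1 2:16 19:130321 38:2085136  a_38=2215474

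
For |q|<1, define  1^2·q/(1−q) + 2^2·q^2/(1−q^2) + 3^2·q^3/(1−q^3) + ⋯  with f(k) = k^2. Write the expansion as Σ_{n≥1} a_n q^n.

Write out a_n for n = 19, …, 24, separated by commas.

362, 546, 500, 610, 530, 850

q^19  k|19↦f(k): 19:361 1:1  a_19=362
d|20:{20,10,5,4,2,1}  Σf=400+100+25+16+4+1=546
q^21  k|21↦f(k): 1:1 3:9 7:49 21:441  a_21=500
n=22: 22·1 11·2 2·11 1·22  f→[484+121+4+1]=610
d|23:{1,23}  Σf=1+529=530
[q^24] f(24)=576,f(12)=144,f(8)=64,f(6)=36,f(4)=16,f(3)=9,f(2)=4,f(1)=1 ⇒ 850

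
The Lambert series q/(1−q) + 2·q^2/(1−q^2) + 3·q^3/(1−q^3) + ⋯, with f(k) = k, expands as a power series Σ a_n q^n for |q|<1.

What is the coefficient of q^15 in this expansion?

a_15 = 24

n=15: 15·1 5·3 3·5 1·15  f→[15+5+3+1]=24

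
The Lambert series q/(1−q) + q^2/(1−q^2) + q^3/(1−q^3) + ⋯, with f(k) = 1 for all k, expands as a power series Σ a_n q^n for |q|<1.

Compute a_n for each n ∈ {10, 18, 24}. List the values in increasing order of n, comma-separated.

q^10  k|10↦f(k): 1:1 2:1 5:1 10:1  a_10=4
q^18  k|18↦f(k): 1:1 2:1 3:1 6:1 9:1 18:1  a_18=6
d|24:{1,2,3,4,6,8,12,24}  Σf=1+1+1+1+1+1+1+1=8

4, 6, 8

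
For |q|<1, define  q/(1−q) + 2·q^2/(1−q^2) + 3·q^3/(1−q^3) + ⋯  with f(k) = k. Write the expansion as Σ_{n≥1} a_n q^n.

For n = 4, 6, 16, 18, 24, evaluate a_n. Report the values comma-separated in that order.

7, 12, 31, 39, 60

[q^4] f(4)=4,f(2)=2,f(1)=1 ⇒ 7
n=6: 1·6 2·3 3·2 6·1  f→[1+2+3+6]=12
q^16  k|16↦f(k): 16:16 8:8 4:4 2:2 1:1  a_16=31
d|18:{18,9,6,3,2,1}  Σf=18+9+6+3+2+1=39
[q^24] f(1)=1,f(2)=2,f(3)=3,f(4)=4,f(6)=6,f(8)=8,f(12)=12,f(24)=24 ⇒ 60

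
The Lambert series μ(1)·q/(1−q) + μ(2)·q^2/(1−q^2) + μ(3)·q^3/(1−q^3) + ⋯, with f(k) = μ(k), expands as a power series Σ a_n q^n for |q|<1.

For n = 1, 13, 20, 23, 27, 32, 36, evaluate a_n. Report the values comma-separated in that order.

1, 0, 0, 0, 0, 0, 0

q^1  k|1↦μ(k): 1:1  a_1=1
n=13: 1·13 13·1  μ→[1+(-1)]=0
d|20:{20,10,5,4,2,1}  Σμ=0+1+(-1)+0+(-1)+1=0
n=23: 1·23 23·1  μ→[1+(-1)]=0
d|27:{1,3,9,27}  Σμ=1+(-1)+0+0=0
n=32: 32·1 16·2 8·4 4·8 2·16 1·32  μ→[0+0+0+0+(-1)+1]=0
d|36:{36,18,12,9,6,4,3,2,1}  Σμ=0+0+0+0+1+0+(-1)+(-1)+1=0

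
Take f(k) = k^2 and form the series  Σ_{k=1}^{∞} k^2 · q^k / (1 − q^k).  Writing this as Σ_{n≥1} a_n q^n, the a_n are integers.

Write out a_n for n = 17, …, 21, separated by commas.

d|17:{17,1}  Σf=289+1=290
[q^18] f(1)=1,f(2)=4,f(3)=9,f(6)=36,f(9)=81,f(18)=324 ⇒ 455
q^19  k|19↦f(k): 19:361 1:1  a_19=362
q^20  k|20↦f(k): 1:1 2:4 4:16 5:25 10:100 20:400  a_20=546
[q^21] f(1)=1,f(3)=9,f(7)=49,f(21)=441 ⇒ 500

290, 455, 362, 546, 500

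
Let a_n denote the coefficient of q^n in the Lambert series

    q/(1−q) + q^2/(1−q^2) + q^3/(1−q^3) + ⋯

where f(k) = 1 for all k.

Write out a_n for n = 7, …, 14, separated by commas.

2, 4, 3, 4, 2, 6, 2, 4

q^7  k|7↦f(k): 1:1 7:1  a_7=2
n=8: 1·8 2·4 4·2 8·1  f→[1+1+1+1]=4
q^9  k|9↦f(k): 1:1 3:1 9:1  a_9=3
q^10  k|10↦f(k): 10:1 5:1 2:1 1:1  a_10=4
[q^11] f(11)=1,f(1)=1 ⇒ 2
d|12:{12,6,4,3,2,1}  Σf=1+1+1+1+1+1=6
n=13: 1·13 13·1  f→[1+1]=2
q^14  k|14↦f(k): 14:1 7:1 2:1 1:1  a_14=4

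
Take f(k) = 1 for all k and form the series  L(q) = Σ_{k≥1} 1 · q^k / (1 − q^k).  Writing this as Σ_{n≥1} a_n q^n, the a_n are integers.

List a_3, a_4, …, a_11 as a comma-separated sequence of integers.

2, 3, 2, 4, 2, 4, 3, 4, 2

n=3: 3·1 1·3  f→[1+1]=2
n=4: 4·1 2·2 1·4  f→[1+1+1]=3
n=5: 1·5 5·1  f→[1+1]=2
n=6: 6·1 3·2 2·3 1·6  f→[1+1+1+1]=4
[q^7] f(7)=1,f(1)=1 ⇒ 2
n=8: 8·1 4·2 2·4 1·8  f→[1+1+1+1]=4
q^9  k|9↦f(k): 9:1 3:1 1:1  a_9=3
q^10  k|10↦f(k): 10:1 5:1 2:1 1:1  a_10=4
q^11  k|11↦f(k): 1:1 11:1  a_11=2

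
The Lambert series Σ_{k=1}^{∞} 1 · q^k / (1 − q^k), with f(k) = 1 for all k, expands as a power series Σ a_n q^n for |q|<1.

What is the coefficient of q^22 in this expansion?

[q^22] f(22)=1,f(11)=1,f(2)=1,f(1)=1 ⇒ 4

a_22 = 4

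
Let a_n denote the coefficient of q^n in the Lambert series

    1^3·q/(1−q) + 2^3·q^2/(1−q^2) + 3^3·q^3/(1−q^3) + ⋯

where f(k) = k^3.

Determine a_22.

d|22:{22,11,2,1}  Σf=10648+1331+8+1=11988

a_22 = 11988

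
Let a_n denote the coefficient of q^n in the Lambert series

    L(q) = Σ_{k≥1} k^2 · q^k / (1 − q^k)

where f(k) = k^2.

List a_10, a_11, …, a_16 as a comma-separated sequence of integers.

130, 122, 210, 170, 250, 260, 341

n=10: 10·1 5·2 2·5 1·10  f→[100+25+4+1]=130
n=11: 11·1 1·11  f→[121+1]=122
[q^12] f(12)=144,f(6)=36,f(4)=16,f(3)=9,f(2)=4,f(1)=1 ⇒ 210
q^13  k|13↦f(k): 1:1 13:169  a_13=170
n=14: 14·1 7·2 2·7 1·14  f→[196+49+4+1]=250
[q^15] f(15)=225,f(5)=25,f(3)=9,f(1)=1 ⇒ 260
q^16  k|16↦f(k): 16:256 8:64 4:16 2:4 1:1  a_16=341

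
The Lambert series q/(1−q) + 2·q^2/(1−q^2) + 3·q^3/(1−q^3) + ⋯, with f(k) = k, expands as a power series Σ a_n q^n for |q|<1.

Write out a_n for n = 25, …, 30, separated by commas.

[q^25] f(1)=1,f(5)=5,f(25)=25 ⇒ 31
n=26: 1·26 2·13 13·2 26·1  f→[1+2+13+26]=42
d|27:{1,3,9,27}  Σf=1+3+9+27=40
q^28  k|28↦f(k): 1:1 2:2 4:4 7:7 14:14 28:28  a_28=56
q^29  k|29↦f(k): 29:29 1:1  a_29=30
[q^30] f(1)=1,f(2)=2,f(3)=3,f(5)=5,f(6)=6,f(10)=10,f(15)=15,f(30)=30 ⇒ 72

31, 42, 40, 56, 30, 72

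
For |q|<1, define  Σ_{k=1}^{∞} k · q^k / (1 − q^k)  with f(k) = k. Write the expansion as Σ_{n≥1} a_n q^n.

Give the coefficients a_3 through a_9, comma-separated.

q^3  k|3↦f(k): 3:3 1:1  a_3=4
d|4:{4,2,1}  Σf=4+2+1=7
d|5:{5,1}  Σf=5+1=6
n=6: 6·1 3·2 2·3 1·6  f→[6+3+2+1]=12
d|7:{1,7}  Σf=1+7=8
[q^8] f(1)=1,f(2)=2,f(4)=4,f(8)=8 ⇒ 15
n=9: 1·9 3·3 9·1  f→[1+3+9]=13

4, 7, 6, 12, 8, 15, 13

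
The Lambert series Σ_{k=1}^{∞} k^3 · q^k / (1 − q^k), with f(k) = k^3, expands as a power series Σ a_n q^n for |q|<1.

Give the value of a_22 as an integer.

a_22 = 11988

q^22  k|22↦f(k): 22:10648 11:1331 2:8 1:1  a_22=11988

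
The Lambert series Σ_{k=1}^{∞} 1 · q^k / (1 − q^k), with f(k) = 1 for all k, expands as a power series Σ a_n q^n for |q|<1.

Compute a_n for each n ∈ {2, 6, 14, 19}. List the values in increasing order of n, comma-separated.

2, 4, 4, 2

[q^2] f(1)=1,f(2)=1 ⇒ 2
n=6: 1·6 2·3 3·2 6·1  f→[1+1+1+1]=4
n=14: 14·1 7·2 2·7 1·14  f→[1+1+1+1]=4
n=19: 19·1 1·19  f→[1+1]=2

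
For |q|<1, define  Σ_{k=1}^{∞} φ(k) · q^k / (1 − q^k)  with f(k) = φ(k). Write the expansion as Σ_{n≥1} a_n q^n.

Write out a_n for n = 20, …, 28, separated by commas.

d|20:{20,10,5,4,2,1}  Σφ=8+4+4+2+1+1=20
q^21  k|21↦φ(k): 21:12 7:6 3:2 1:1  a_21=21
[q^22] φ(22)=10,φ(11)=10,φ(2)=1,φ(1)=1 ⇒ 22
d|23:{1,23}  Σφ=1+22=23
[q^24] φ(1)=1,φ(2)=1,φ(3)=2,φ(4)=2,φ(6)=2,φ(8)=4,φ(12)=4,φ(24)=8 ⇒ 24
n=25: 25·1 5·5 1·25  φ→[20+4+1]=25
[q^26] φ(1)=1,φ(2)=1,φ(13)=12,φ(26)=12 ⇒ 26
n=27: 27·1 9·3 3·9 1·27  φ→[18+6+2+1]=27
n=28: 28·1 14·2 7·4 4·7 2·14 1·28  φ→[12+6+6+2+1+1]=28

20, 21, 22, 23, 24, 25, 26, 27, 28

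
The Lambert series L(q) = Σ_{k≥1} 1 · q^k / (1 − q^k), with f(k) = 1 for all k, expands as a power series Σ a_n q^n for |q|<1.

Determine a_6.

a_6 = 4

n=6: 1·6 2·3 3·2 6·1  f→[1+1+1+1]=4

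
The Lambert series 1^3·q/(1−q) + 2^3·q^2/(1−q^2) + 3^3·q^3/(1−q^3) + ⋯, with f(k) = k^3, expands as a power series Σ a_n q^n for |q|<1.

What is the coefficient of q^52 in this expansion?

q^52  k|52↦f(k): 1:1 2:8 4:64 13:2197 26:17576 52:140608  a_52=160454

a_52 = 160454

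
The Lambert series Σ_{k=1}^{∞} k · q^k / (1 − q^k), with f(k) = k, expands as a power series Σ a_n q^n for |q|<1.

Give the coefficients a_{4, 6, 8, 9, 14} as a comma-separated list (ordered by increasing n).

n=4: 1·4 2·2 4·1  f→[1+2+4]=7
n=6: 1·6 2·3 3·2 6·1  f→[1+2+3+6]=12
q^8  k|8↦f(k): 8:8 4:4 2:2 1:1  a_8=15
q^9  k|9↦f(k): 1:1 3:3 9:9  a_9=13
n=14: 1·14 2·7 7·2 14·1  f→[1+2+7+14]=24

7, 12, 15, 13, 24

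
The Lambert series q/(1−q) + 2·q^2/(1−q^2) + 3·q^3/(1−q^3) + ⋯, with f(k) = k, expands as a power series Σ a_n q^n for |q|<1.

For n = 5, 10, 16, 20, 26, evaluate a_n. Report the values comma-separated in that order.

d|5:{1,5}  Σf=1+5=6
q^10  k|10↦f(k): 1:1 2:2 5:5 10:10  a_10=18
n=16: 1·16 2·8 4·4 8·2 16·1  f→[1+2+4+8+16]=31
q^20  k|20↦f(k): 1:1 2:2 4:4 5:5 10:10 20:20  a_20=42
[q^26] f(26)=26,f(13)=13,f(2)=2,f(1)=1 ⇒ 42

6, 18, 31, 42, 42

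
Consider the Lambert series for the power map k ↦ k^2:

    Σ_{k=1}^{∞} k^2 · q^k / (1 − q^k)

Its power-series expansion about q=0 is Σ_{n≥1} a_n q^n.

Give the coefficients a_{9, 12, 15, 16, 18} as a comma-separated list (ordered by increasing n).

q^9  k|9↦f(k): 1:1 3:9 9:81  a_9=91
d|12:{12,6,4,3,2,1}  Σf=144+36+16+9+4+1=210
q^15  k|15↦f(k): 1:1 3:9 5:25 15:225  a_15=260
[q^16] f(16)=256,f(8)=64,f(4)=16,f(2)=4,f(1)=1 ⇒ 341
[q^18] f(18)=324,f(9)=81,f(6)=36,f(3)=9,f(2)=4,f(1)=1 ⇒ 455

91, 210, 260, 341, 455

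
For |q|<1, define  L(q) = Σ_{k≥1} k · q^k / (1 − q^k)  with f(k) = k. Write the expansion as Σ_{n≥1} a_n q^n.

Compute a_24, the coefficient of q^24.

d|24:{24,12,8,6,4,3,2,1}  Σf=24+12+8+6+4+3+2+1=60

a_24 = 60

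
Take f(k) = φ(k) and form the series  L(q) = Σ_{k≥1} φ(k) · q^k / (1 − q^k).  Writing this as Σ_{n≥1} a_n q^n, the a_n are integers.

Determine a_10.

d|10:{1,2,5,10}  Σφ=1+1+4+4=10

a_10 = 10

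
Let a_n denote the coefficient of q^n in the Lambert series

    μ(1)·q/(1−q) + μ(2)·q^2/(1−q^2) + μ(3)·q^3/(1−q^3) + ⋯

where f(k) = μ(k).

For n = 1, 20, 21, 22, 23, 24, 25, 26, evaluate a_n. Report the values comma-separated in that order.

[q^1] μ(1)=1 ⇒ 1
[q^20] μ(1)=1,μ(2)=-1,μ(4)=0,μ(5)=-1,μ(10)=1,μ(20)=0 ⇒ 0
q^21  k|21↦μ(k): 21:1 7:-1 3:-1 1:1  a_21=0
[q^22] μ(1)=1,μ(2)=-1,μ(11)=-1,μ(22)=1 ⇒ 0
[q^23] μ(1)=1,μ(23)=-1 ⇒ 0
n=24: 1·24 2·12 3·8 4·6 6·4 8·3 12·2 24·1  μ→[1+(-1)+(-1)+0+1+0+0+0]=0
[q^25] μ(1)=1,μ(5)=-1,μ(25)=0 ⇒ 0
d|26:{26,13,2,1}  Σμ=1+(-1)+(-1)+1=0

1, 0, 0, 0, 0, 0, 0, 0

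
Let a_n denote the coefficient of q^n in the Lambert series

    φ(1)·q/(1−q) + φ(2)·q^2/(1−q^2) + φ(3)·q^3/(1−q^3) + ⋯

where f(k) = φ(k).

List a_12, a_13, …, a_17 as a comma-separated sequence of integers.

[q^12] φ(1)=1,φ(2)=1,φ(3)=2,φ(4)=2,φ(6)=2,φ(12)=4 ⇒ 12
q^13  k|13↦φ(k): 1:1 13:12  a_13=13
q^14  k|14↦φ(k): 1:1 2:1 7:6 14:6  a_14=14
n=15: 1·15 3·5 5·3 15·1  φ→[1+2+4+8]=15
[q^16] φ(1)=1,φ(2)=1,φ(4)=2,φ(8)=4,φ(16)=8 ⇒ 16
n=17: 17·1 1·17  φ→[16+1]=17

12, 13, 14, 15, 16, 17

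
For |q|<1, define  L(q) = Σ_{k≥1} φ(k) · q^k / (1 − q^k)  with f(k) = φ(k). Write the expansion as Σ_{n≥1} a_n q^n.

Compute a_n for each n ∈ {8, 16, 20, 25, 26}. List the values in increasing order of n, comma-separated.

n=8: 1·8 2·4 4·2 8·1  φ→[1+1+2+4]=8
[q^16] φ(1)=1,φ(2)=1,φ(4)=2,φ(8)=4,φ(16)=8 ⇒ 16
[q^20] φ(20)=8,φ(10)=4,φ(5)=4,φ(4)=2,φ(2)=1,φ(1)=1 ⇒ 20
d|25:{25,5,1}  Σφ=20+4+1=25
n=26: 1·26 2·13 13·2 26·1  φ→[1+1+12+12]=26

8, 16, 20, 25, 26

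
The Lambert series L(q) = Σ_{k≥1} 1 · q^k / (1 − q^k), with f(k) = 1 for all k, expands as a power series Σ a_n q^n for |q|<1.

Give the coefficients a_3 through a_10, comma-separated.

2, 3, 2, 4, 2, 4, 3, 4

[q^3] f(1)=1,f(3)=1 ⇒ 2
q^4  k|4↦f(k): 1:1 2:1 4:1  a_4=3
d|5:{1,5}  Σf=1+1=2
d|6:{6,3,2,1}  Σf=1+1+1+1=4
n=7: 7·1 1·7  f→[1+1]=2
[q^8] f(1)=1,f(2)=1,f(4)=1,f(8)=1 ⇒ 4
q^9  k|9↦f(k): 9:1 3:1 1:1  a_9=3
[q^10] f(10)=1,f(5)=1,f(2)=1,f(1)=1 ⇒ 4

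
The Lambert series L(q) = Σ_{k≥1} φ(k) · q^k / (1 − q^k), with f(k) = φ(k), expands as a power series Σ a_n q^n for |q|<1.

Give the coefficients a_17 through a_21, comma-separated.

[q^17] φ(17)=16,φ(1)=1 ⇒ 17
d|18:{1,2,3,6,9,18}  Σφ=1+1+2+2+6+6=18
d|19:{19,1}  Σφ=18+1=19
q^20  k|20↦φ(k): 20:8 10:4 5:4 4:2 2:1 1:1  a_20=20
n=21: 21·1 7·3 3·7 1·21  φ→[12+6+2+1]=21

17, 18, 19, 20, 21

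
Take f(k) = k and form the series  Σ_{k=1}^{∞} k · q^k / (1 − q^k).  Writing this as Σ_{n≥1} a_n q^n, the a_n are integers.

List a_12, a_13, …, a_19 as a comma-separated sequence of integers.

28, 14, 24, 24, 31, 18, 39, 20

n=12: 1·12 2·6 3·4 4·3 6·2 12·1  f→[1+2+3+4+6+12]=28
d|13:{13,1}  Σf=13+1=14
d|14:{14,7,2,1}  Σf=14+7+2+1=24
[q^15] f(1)=1,f(3)=3,f(5)=5,f(15)=15 ⇒ 24
d|16:{16,8,4,2,1}  Σf=16+8+4+2+1=31
q^17  k|17↦f(k): 17:17 1:1  a_17=18
d|18:{1,2,3,6,9,18}  Σf=1+2+3+6+9+18=39
q^19  k|19↦f(k): 19:19 1:1  a_19=20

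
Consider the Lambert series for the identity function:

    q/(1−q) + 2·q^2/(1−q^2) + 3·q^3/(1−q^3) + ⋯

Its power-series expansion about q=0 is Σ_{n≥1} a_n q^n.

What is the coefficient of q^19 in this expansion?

d|19:{19,1}  Σf=19+1=20

a_19 = 20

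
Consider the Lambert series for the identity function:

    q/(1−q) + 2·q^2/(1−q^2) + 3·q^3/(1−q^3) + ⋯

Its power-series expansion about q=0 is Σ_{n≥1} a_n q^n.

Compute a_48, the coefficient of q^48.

q^48  k|48↦f(k): 1:1 2:2 3:3 4:4 6:6 8:8 12:12 16:16 24:24 48:48  a_48=124

a_48 = 124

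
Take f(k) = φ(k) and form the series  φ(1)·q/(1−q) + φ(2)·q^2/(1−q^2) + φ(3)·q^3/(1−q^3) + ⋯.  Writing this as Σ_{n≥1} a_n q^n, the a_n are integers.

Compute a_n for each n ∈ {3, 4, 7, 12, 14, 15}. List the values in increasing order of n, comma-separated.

d|3:{3,1}  Σφ=2+1=3
[q^4] φ(1)=1,φ(2)=1,φ(4)=2 ⇒ 4
d|7:{7,1}  Σφ=6+1=7
d|12:{1,2,3,4,6,12}  Σφ=1+1+2+2+2+4=12
q^14  k|14↦φ(k): 1:1 2:1 7:6 14:6  a_14=14
q^15  k|15↦φ(k): 1:1 3:2 5:4 15:8  a_15=15

3, 4, 7, 12, 14, 15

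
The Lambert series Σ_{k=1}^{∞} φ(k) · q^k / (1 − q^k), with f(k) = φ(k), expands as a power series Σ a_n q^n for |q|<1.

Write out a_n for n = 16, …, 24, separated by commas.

d|16:{16,8,4,2,1}  Σφ=8+4+2+1+1=16
q^17  k|17↦φ(k): 1:1 17:16  a_17=17
q^18  k|18↦φ(k): 18:6 9:6 6:2 3:2 2:1 1:1  a_18=18
d|19:{19,1}  Σφ=18+1=19
[q^20] φ(1)=1,φ(2)=1,φ(4)=2,φ(5)=4,φ(10)=4,φ(20)=8 ⇒ 20
[q^21] φ(21)=12,φ(7)=6,φ(3)=2,φ(1)=1 ⇒ 21
d|22:{22,11,2,1}  Σφ=10+10+1+1=22
[q^23] φ(1)=1,φ(23)=22 ⇒ 23
d|24:{24,12,8,6,4,3,2,1}  Σφ=8+4+4+2+2+2+1+1=24

16, 17, 18, 19, 20, 21, 22, 23, 24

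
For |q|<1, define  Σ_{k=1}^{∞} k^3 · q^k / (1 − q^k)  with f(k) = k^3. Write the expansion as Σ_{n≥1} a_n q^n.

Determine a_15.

a_15 = 3528

q^15  k|15↦f(k): 15:3375 5:125 3:27 1:1  a_15=3528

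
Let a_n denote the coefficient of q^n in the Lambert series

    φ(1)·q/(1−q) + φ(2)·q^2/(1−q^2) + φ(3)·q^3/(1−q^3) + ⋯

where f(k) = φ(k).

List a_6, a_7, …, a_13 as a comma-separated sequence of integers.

[q^6] φ(1)=1,φ(2)=1,φ(3)=2,φ(6)=2 ⇒ 6
q^7  k|7↦φ(k): 1:1 7:6  a_7=7
q^8  k|8↦φ(k): 8:4 4:2 2:1 1:1  a_8=8
[q^9] φ(1)=1,φ(3)=2,φ(9)=6 ⇒ 9
n=10: 1·10 2·5 5·2 10·1  φ→[1+1+4+4]=10
d|11:{11,1}  Σφ=10+1=11
n=12: 1·12 2·6 3·4 4·3 6·2 12·1  φ→[1+1+2+2+2+4]=12
d|13:{13,1}  Σφ=12+1=13

6, 7, 8, 9, 10, 11, 12, 13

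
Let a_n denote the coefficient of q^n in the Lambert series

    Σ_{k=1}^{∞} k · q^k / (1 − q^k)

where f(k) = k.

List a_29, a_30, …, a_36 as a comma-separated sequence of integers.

[q^29] f(1)=1,f(29)=29 ⇒ 30
d|30:{30,15,10,6,5,3,2,1}  Σf=30+15+10+6+5+3+2+1=72
q^31  k|31↦f(k): 1:1 31:31  a_31=32
q^32  k|32↦f(k): 1:1 2:2 4:4 8:8 16:16 32:32  a_32=63
d|33:{33,11,3,1}  Σf=33+11+3+1=48
d|34:{1,2,17,34}  Σf=1+2+17+34=54
q^35  k|35↦f(k): 35:35 7:7 5:5 1:1  a_35=48
d|36:{36,18,12,9,6,4,3,2,1}  Σf=36+18+12+9+6+4+3+2+1=91

30, 72, 32, 63, 48, 54, 48, 91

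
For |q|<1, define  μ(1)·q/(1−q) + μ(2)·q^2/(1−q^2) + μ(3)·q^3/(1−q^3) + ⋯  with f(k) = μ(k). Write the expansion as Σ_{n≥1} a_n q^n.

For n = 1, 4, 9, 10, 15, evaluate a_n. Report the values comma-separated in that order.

d|1:{1}  Σμ=1=1
[q^4] μ(4)=0,μ(2)=-1,μ(1)=1 ⇒ 0
[q^9] μ(9)=0,μ(3)=-1,μ(1)=1 ⇒ 0
[q^10] μ(1)=1,μ(2)=-1,μ(5)=-1,μ(10)=1 ⇒ 0
n=15: 1·15 3·5 5·3 15·1  μ→[1+(-1)+(-1)+1]=0

1, 0, 0, 0, 0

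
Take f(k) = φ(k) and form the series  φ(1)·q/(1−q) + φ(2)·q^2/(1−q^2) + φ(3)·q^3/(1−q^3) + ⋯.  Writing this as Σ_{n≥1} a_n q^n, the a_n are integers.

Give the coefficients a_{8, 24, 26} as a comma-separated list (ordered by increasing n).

[q^8] φ(8)=4,φ(4)=2,φ(2)=1,φ(1)=1 ⇒ 8
n=24: 24·1 12·2 8·3 6·4 4·6 3·8 2·12 1·24  φ→[8+4+4+2+2+2+1+1]=24
n=26: 26·1 13·2 2·13 1·26  φ→[12+12+1+1]=26

8, 24, 26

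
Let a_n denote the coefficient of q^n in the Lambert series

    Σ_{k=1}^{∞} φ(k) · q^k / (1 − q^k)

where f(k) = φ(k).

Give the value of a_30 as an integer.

n=30: 1·30 2·15 3·10 5·6 6·5 10·3 15·2 30·1  φ→[1+1+2+4+2+4+8+8]=30

a_30 = 30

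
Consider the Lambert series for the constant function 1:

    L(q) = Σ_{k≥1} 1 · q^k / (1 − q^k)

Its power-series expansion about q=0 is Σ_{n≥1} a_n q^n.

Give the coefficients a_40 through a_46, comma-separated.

n=40: 40·1 20·2 10·4 8·5 5·8 4·10 2·20 1·40  f→[1+1+1+1+1+1+1+1]=8
d|41:{41,1}  Σf=1+1=2
n=42: 1·42 2·21 3·14 6·7 7·6 14·3 21·2 42·1  f→[1+1+1+1+1+1+1+1]=8
[q^43] f(1)=1,f(43)=1 ⇒ 2
n=44: 44·1 22·2 11·4 4·11 2·22 1·44  f→[1+1+1+1+1+1]=6
n=45: 1·45 3·15 5·9 9·5 15·3 45·1  f→[1+1+1+1+1+1]=6
n=46: 1·46 2·23 23·2 46·1  f→[1+1+1+1]=4

8, 2, 8, 2, 6, 6, 4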